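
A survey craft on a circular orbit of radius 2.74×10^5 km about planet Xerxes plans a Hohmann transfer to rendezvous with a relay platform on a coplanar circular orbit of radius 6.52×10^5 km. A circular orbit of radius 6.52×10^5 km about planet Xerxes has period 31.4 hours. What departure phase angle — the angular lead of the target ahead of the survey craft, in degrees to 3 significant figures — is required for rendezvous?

From Kepler's third law T² = 4π²r³/μ at r = 6.52×10^5 km, T = 31.4 hours = 31.4 × 3600 s = 1.1304×10^5 s: μ = 4π²r³/T² = 8.56324×10^8 km³/s².
Transfer-ellipse semi-major axis a_t = (r₁ + r₂)/2 = (2.740×10^5 + 6.520×10^5)/2 = 4.630×10^5 km.
The half-period of the transfer ellipse is t = π√(a_t³/μ) = 33820 s.
Target angular speed ω₂ = √(μ/r₂³) = 5.558×10^-5 rad/s.
Angle swept by the target during transfer: ω₂·t = 1.880 rad = 107.7°.
Arrival is 180° from departure on the ellipse, so φ = 180° − 107.7° = 72.3°.

φ = 72.3°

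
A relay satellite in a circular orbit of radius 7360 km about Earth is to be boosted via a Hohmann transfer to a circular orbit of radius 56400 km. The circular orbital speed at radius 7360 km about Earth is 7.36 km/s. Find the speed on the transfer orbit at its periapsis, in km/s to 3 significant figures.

v = 9.79 km/s

From the circular-orbit relation v² = μ/r at r = 7360 km: μ = v²r = (7.36)² × 7360 = 3.98688×10^5 km³/s².
The Hohmann ellipse has a_t = (r₁ + r₂)/2 = 31880 km.
At periapsis, r = 7360 km.
Applying v² = μ(2/r − 1/a_t): v = 9.789 km/s.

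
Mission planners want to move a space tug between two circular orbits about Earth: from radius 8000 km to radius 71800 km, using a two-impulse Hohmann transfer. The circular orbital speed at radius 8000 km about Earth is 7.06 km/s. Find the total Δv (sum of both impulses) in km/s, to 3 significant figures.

Δv = 3.71 km/s

From the circular-orbit relation v² = μ/r at r = 8000 km: μ = v²r = (7.06)² × 8000 = 3.98749×10^5 km³/s².
The Hohmann ellipse has a_t = (r₁ + r₂)/2 = 39900 km.
Circular speed at r₁: v₁ = √(μ/r₁) = √(3.98749×10^5/8000) = 7.060 km/s.
Transfer-orbit speed at r₁ (vis-viva equation): v_p = √[μ(2/r₁ − 1/a_t)] = 9.471 km/s.
First burn Δv₁ = |v_p − v₁| = 2.411 km/s.
At r₂, v₂ = √(μ/r₂) = 2.3566 km/s.
Transfer-orbit speed at r₂: v_a = √[μ(2/r₂ − 1/a_t)] = 1.0552 km/s.
Second burn Δv₂ = |v₂ − v_a| = 1.301 km/s.
Δv = Δv₁ + Δv₂ = 2.411 + 1.301 = 3.712 km/s.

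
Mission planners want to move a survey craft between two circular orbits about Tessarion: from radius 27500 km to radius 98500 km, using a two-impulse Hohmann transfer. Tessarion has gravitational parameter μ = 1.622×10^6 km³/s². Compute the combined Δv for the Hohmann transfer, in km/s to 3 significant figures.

The Hohmann ellipse has a_t = (r₁ + r₂)/2 = 63000 km.
At r₁ the circular-orbit speed is v₁ = √(μ/r₁) = 7.680 km/s.
On the transfer ellipse at r₁, v² = μ(2/r − 1/a) gives v_p = √[μ(2/r₁ − 1/a_t)] = 9.603 km/s.
First burn Δv₁ = |v_p − v₁| = 1.923 km/s.
At r₂, v₂ = √(μ/r₂) = 4.058 km/s.
Transfer-orbit speed at r₂: v_a = √[μ(2/r₂ − 1/a_t)] = 2.681 km/s.
Second burn Δv₂ = |v₂ − v_a| = 1.377 km/s.
Δv = Δv₁ + Δv₂ = 1.923 + 1.377 = 3.300 km/s.

Δv = 3.30 km/s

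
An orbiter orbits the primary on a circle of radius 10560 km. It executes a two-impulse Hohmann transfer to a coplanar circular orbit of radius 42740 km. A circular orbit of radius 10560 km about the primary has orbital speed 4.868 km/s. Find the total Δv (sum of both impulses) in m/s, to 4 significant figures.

From the circular-orbit relation v² = μ/r at r = 10560 km: μ = v²r = (4.868)² × 10560 = 2.50245×10^5 km³/s².
Transfer-ellipse semi-major axis a_t = (r₁ + r₂)/2 = (10560 + 42740)/2 = 26650 km.
At r₁ the circular-orbit speed is v₁ = √(μ/r₁) = 4.8680 km/s.
On the transfer ellipse at r₁, v² = μ(2/r − 1/a) gives v_p = √[μ(2/r₁ − 1/a_t)] = 6.1648 km/s.
First burn Δv₁ = |v_p − v₁| = 1.2968 km/s.
Circular speed at r₂: v₂ = √(μ/r₂) = 2.41972 km/s.
Transfer-orbit speed at r₂: v_a = √[μ(2/r₂ − 1/a_t)] = 1.52317 km/s.
Second burn Δv₂ = |v₂ − v_a| = 0.89655 km/s.
Δv = Δv₁ + Δv₂ = 1.2968 + 0.89655 = 2.193 km/s.

Δv = 2193 m/s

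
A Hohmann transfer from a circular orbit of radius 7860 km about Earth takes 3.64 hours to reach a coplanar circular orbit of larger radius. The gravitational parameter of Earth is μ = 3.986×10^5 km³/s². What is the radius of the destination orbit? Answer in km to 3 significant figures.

r₂ = 30300 km

Transfer time t = 3.64 hours = 13104 s, and t = π√(a_t³/μ).
So a_t = (μ t²/π²)^(1/3) = (3.986×10^5 × (13104)² / π²)^(1/3) = 19070 km.
Since a_t = (r₁ + r₂)/2, r₂ = 2a_t − r₁ = 2×19070 − 7860 = 30280 km.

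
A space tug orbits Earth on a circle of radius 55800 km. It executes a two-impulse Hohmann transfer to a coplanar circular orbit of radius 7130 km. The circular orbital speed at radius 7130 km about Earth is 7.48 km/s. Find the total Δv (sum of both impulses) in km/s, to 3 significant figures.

Δv = 3.88 km/s

From the circular-orbit relation v² = μ/r at r = 7130 km: μ = v²r = (7.48)² × 7130 = 3.98926×10^5 km³/s².
The Hohmann ellipse has a_t = (r₁ + r₂)/2 = 31465 km.
Circular speed at r₁: v₁ = √(μ/r₁) = √(3.98926×10^5/55800) = 2.674 km/s.
Transfer-orbit speed at r₁ (vis-viva equation): v_a = √[μ(2/r₁ − 1/a_t)] = 1.273 km/s.
First burn Δv₁ = |v_a − v₁| = 1.401 km/s.
Circular speed at r₂: v₂ = √(μ/r₂) = 7.480 km/s.
Transfer-orbit speed at r₂: v_p = √[μ(2/r₂ − 1/a_t)] = 9.961 km/s.
Second burn Δv₂ = |v₂ − v_p| = 2.481 km/s.
Δv = Δv₁ + Δv₂ = 1.401 + 2.481 = 3.882 km/s.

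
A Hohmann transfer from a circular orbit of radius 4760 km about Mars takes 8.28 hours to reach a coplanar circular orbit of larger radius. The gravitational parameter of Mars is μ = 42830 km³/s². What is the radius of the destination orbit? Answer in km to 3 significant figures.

r₂ = 26600 km

Transfer time t = 8.28 hours = 29808 s, and t = π√(a_t³/μ).
So a_t = (μ t²/π²)^(1/3) = (42830 × (29808)² / π²)^(1/3) = 15681 km.
Since a_t = (r₁ + r₂)/2, r₂ = 2a_t − r₁ = 2×15681 − 4760 = 26602 km.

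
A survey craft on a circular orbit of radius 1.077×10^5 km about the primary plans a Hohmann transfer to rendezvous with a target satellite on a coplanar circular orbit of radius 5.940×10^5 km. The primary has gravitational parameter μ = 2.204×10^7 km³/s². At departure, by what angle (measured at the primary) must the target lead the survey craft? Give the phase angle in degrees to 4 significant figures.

Transfer-ellipse semi-major axis a_t = (r₁ + r₂)/2 = (1.077×10^5 + 5.940×10^5)/2 = 3.5085×10^5 km.
Transfer time t = π√(a_t³/μ) = 1.39068×10^5 s.
The target's mean motion on its circular orbit is ω₂ = √(μ/r₂³) = 1.02548×10^-5 rad/s.
Angle swept by the target during transfer: ω₂·t = 1.4261 rad = 81.71°.
Arrival is 180° from departure on the ellipse, so φ = 180° − 81.71° = 98.29°.

φ = 98.29°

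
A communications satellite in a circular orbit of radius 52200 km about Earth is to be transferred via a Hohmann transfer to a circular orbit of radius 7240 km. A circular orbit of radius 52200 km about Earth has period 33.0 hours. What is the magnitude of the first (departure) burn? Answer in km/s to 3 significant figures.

From Kepler's third law T² = 4π²r³/μ at r = 52200 km, T = 33.0 hours = 33.0 × 3600 s = 1.188×10^5 s: μ = 4π²r³/T² = 3.97867×10^5 km³/s².
Transfer-ellipse semi-major axis a_t = (r₁ + r₂)/2 = (52200 + 7240)/2 = 29720 km.
Circular speed at r = 52200 km: v_c = √(μ/r) = 2.761 km/s.
Vis-viva on the transfer ellipse at r = 52200 km gives v_t = √[μ(2/r − 1/a_t)] = 1.363 km/s.
Δv₁ = |v_t − v_c| = |1.363 − 2.761| = 1.398 km/s.

Δv₁ = 1.40 km/s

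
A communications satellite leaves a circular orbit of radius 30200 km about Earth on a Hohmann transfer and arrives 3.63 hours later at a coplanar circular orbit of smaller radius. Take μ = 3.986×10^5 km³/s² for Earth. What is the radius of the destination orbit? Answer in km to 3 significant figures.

r₂ = 7870 km

Transfer time t = 3.63 hours = 13068 s, and t = π√(a_t³/μ).
So a_t = (μ t²/π²)^(1/3) = (3.986×10^5 × (13068)² / π²)^(1/3) = 19035 km.
Since a_t = (r₁ + r₂)/2, r₂ = 2a_t − r₁ = 2×19035 − 30200 = 7870 km.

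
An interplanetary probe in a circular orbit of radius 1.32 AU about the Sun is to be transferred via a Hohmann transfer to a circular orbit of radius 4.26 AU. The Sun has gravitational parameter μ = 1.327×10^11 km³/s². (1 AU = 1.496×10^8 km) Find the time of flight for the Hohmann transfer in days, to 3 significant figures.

t = 851 days

In km: r₁ = 1.32 × 1.496×10^8 = 1.97472×10^8 km; r₂ = 4.26 × 1.496×10^8 = 6.37296×10^8 km.
Transfer-ellipse semi-major axis a_t = (r₁ + r₂)/2 = (1.97472×10^8 + 6.37296×10^8)/2 = 4.17384×10^8 km.
Half the transfer-orbit period gives t = π√(a_t³/μ) = 7.354×10^7 s.
Converting: 7.354×10^7 s ÷ 86400 s/day = 851 days.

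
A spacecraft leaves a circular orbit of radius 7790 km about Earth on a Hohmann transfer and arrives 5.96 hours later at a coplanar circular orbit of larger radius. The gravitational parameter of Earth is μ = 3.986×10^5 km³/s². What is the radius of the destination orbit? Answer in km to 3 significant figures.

r₂ = 45200 km

Transfer time t = 5.96 hours = 21456 s, and t = π√(a_t³/μ).
So a_t = (μ t²/π²)^(1/3) = (3.986×10^5 × (21456)² / π²)^(1/3) = 26492 km.
Since a_t = (r₁ + r₂)/2, r₂ = 2a_t − r₁ = 2×26492 − 7790 = 45194 km.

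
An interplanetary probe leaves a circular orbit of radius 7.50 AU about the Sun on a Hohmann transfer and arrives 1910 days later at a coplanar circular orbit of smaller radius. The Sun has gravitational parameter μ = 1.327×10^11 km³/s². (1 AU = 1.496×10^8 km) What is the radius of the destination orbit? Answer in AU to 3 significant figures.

r₂ = 2.06 AU

In km: r₁ = 7.50 × 1.496×10^8 = 1.122×10^9 km.
Transfer time t = 1910 days = 1.65024×10^8 s, and t = π√(a_t³/μ).
So a_t = (μ t²/π²)^(1/3) = (1.327×10^11 × (1.65024×10^8)² / π²)^(1/3) = 7.1541×10^8 km.
Since a_t = (r₁ + r₂)/2, r₂ = 2a_t − r₁ = 2×7.1541×10^8 − 1.122×10^9 = 3.0882×10^8 km.
In AU: r₂ = 3.0882×10^8 / 1.496×10^8 = 2.06 AU.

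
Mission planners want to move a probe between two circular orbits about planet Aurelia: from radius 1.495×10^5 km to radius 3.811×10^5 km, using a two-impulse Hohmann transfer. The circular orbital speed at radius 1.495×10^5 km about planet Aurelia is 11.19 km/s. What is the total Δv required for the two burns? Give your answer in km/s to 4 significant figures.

Δv = 3.969 km/s

From the circular-orbit relation v² = μ/r at r = 1.495×10^5 km: μ = v²r = (11.19)² × 1.495×10^5 = 1.87198×10^7 km³/s².
Transfer-ellipse semi-major axis a_t = (r₁ + r₂)/2 = (1.495×10^5 + 3.811×10^5)/2 = 2.653×10^5 km.
Circular speed at r₁: v₁ = √(μ/r₁) = √(1.87198×10^7/1.495×10^5) = 11.190 km/s.
Transfer-orbit speed at r₁ (vis-viva equation): v_p = √[μ(2/r₁ − 1/a_t)] = 13.412 km/s.
First burn Δv₁ = |v_p − v₁| = 2.222 km/s.
Circular speed at r₂: v₂ = √(μ/r₂) = 7.0086 km/s.
Transfer-orbit speed at r₂: v_a = √[μ(2/r₂ − 1/a_t)] = 5.2612 km/s.
Second burn Δv₂ = |v₂ − v_a| = 1.747 km/s.
Δv = Δv₁ + Δv₂ = 2.222 + 1.747 = 3.969 km/s.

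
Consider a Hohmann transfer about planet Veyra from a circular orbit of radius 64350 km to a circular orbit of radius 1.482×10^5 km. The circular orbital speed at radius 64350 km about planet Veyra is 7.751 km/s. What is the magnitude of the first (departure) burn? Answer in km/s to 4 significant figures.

From the circular-orbit relation v² = μ/r at r = 64350 km: μ = v²r = (7.751)² × 64350 = 3.86602×10^6 km³/s².
Transfer-ellipse semi-major axis a_t = (r₁ + r₂)/2 = (64350 + 1.482×10^5)/2 = 1.06275×10^5 km.
On the circular orbit at r = 64350 km, v_c = √(μ/r) = 7.751 km/s.
Vis-viva on the transfer ellipse at r = 64350 km gives v_t = √[μ(2/r − 1/a_t)] = 9.153 km/s.
Δv₁ = |v_t − v_c| = |9.153 − 7.751| = 1.402 km/s.

Δv₁ = 1.402 km/s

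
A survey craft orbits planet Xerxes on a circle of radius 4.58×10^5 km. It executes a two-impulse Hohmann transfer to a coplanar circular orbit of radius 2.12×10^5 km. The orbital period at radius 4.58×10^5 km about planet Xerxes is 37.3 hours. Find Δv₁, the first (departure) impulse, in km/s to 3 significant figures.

From Kepler's third law T² = 4π²r³/μ at r = 4.58×10^5 km, T = 37.3 hours = 37.3 × 3600 s = 1.3428×10^5 s: μ = 4π²r³/T² = 2.10346×10^8 km³/s².
Transfer-ellipse semi-major axis a_t = (r₁ + r₂)/2 = (4.580×10^5 + 2.120×10^5)/2 = 3.350×10^5 km.
On the circular orbit at r = 4.580×10^5 km, v_c = √(μ/r) = 21.4306 km/s.
Transfer-orbit speed at the same r (vis-viva, a = a_t): v_t = √[μ(2/r − 1/a_t)] = 17.0482 km/s.
Δv₁ = |v_t − v_c| = |17.0482 − 21.4306| = 4.382 km/s.

Δv₁ = 4.38 km/s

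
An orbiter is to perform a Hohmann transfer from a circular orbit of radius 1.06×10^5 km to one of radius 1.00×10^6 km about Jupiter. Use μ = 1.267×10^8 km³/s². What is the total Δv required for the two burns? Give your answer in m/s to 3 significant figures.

Semi-major axis of the transfer orbit: a_t = (1.060×10^5 + 1.000×10^6)/2 = 5.530×10^5 km.
Circular speed at r₁: v₁ = √(μ/r₁) = √(1.267×10^8/1.060×10^5) = 34.57 km/s.
Transfer-orbit speed at r₁ (v² = μ(2/r − 1/a)): v_p = √[μ(2/r₁ − 1/a_t)] = 46.49 km/s.
First burn Δv₁ = |v_p − v₁| = 11.92 km/s.
At r₂, v₂ = √(μ/r₂) = 11.256 km/s.
Transfer-orbit speed at r₂: v_a = √[μ(2/r₂ − 1/a_t)] = 4.9281 km/s.
Second burn Δv₂ = |v₂ − v_a| = 6.328 km/s.
Δv = Δv₁ + Δv₂ = 11.92 + 6.328 = 18.25 km/s.

Δv = 18200 m/s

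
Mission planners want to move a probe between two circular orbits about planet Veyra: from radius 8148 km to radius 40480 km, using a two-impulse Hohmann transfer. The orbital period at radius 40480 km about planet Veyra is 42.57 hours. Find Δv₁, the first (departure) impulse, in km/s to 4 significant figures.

From Kepler's third law T² = 4π²r³/μ at r = 40480 km, T = 42.57 hours = 42.57 × 3600 s = 1.53252×10^5 s: μ = 4π²r³/T² = 1.11498×10^5 km³/s².
Semi-major axis of the transfer orbit: a_t = (8148 + 40480)/2 = 24314 km.
Circular speed at r = 8148 km: v_c = √(μ/r) = 3.699 km/s.
Transfer-orbit speed at the same r (vis-viva, a = a_t): v_t = √[μ(2/r − 1/a_t)] = 4.773 km/s.
Δv₁ = |v_t − v_c| = |4.773 − 3.699| = 1.074 km/s.

Δv₁ = 1.074 km/s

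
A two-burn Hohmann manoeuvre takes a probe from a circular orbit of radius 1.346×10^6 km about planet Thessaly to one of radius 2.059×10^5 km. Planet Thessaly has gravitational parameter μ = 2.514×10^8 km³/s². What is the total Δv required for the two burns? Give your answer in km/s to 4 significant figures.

Transfer-ellipse semi-major axis a_t = (r₁ + r₂)/2 = (1.346×10^6 + 2.059×10^5)/2 = 7.7595×10^5 km.
Circular speed at r₁: v₁ = √(μ/r₁) = √(2.514×10^8/1.346×10^6) = 13.667 km/s.
Transfer-orbit speed at r₁ (vis-viva equation): v_a = √[μ(2/r₁ − 1/a_t)] = 7.0400 km/s.
First burn Δv₁ = |v_a − v₁| = 6.627 km/s.
Circular speed at r₂: v₂ = √(μ/r₂) = 34.94 km/s.
Transfer-orbit speed at r₂: v_p = √[μ(2/r₂ − 1/a_t)] = 46.02 km/s.
Second burn Δv₂ = |v₂ − v_p| = 11.08 km/s.
Δv = Δv₁ + Δv₂ = 6.627 + 11.08 = 17.71 km/s.

Δv = 17.71 km/s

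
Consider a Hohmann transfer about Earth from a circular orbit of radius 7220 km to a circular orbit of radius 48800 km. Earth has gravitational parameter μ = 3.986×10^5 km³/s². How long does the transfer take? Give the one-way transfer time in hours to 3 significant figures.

Semi-major axis of the transfer orbit: a_t = (7220 + 48800)/2 = 28010 km.
By Kepler's third law the transfer-orbit period is T = 2π√(a_t³/μ), so t = T/2 = 23330 s.
Converting: 23330 s ÷ 3600 s/hour = 6.48 hours.

t = 6.48 hours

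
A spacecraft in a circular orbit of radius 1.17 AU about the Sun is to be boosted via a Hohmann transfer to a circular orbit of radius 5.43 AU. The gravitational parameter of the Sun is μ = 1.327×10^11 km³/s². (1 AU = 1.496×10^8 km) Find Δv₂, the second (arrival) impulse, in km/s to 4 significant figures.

In km: r₁ = 1.17 × 1.496×10^8 = 1.75032×10^8 km; r₂ = 5.43 × 1.496×10^8 = 8.12328×10^8 km.
Semi-major axis of the transfer orbit: a_t = (1.75032×10^8 + 8.12328×10^8)/2 = 4.9368×10^8 km.
On the circular orbit at r = 8.12328×10^8 km, v_c = √(μ/r) = 12.781 km/s.
Transfer-orbit speed at the same r (vis-viva, a = a_t): v_t = √[μ(2/r − 1/a_t)] = 7.6104 km/s.
Δv₂ = |v_t − v_c| = |7.6104 − 12.781| = 5.171 km/s.

Δv₂ = 5.171 km/s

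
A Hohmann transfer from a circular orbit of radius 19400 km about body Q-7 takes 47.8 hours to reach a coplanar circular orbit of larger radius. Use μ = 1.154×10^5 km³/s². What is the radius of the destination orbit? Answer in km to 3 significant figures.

r₂ = 1.21×10^5 km

Transfer time t = 47.8 hours = 1.7208×10^5 s, and t = π√(a_t³/μ).
So a_t = (μ t²/π²)^(1/3) = (1.154×10^5 × (1.7208×10^5)² / π²)^(1/3) = 70219 km.
Since a_t = (r₁ + r₂)/2, r₂ = 2a_t − r₁ = 2×70219 − 19400 = 1.21038×10^5 km.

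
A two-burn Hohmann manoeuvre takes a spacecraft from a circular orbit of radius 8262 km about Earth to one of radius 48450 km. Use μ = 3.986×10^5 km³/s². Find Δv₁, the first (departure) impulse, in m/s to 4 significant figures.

Semi-major axis of the transfer orbit: a_t = (8262 + 48450)/2 = 28356 km.
Circular speed at r = 8262 km: v_c = √(μ/r) = 6.946 km/s.
Vis-viva on the transfer ellipse at r = 8262 km gives v_t = √[μ(2/r − 1/a_t)] = 9.079 km/s.
Δv₁ = |v_t − v_c| = |9.079 − 6.946| = 2.133 km/s.

Δv₁ = 2133 m/s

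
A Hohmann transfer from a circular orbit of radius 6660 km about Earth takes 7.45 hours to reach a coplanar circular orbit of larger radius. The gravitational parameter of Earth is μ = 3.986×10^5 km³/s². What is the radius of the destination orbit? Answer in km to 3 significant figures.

Transfer time t = 7.45 hours = 26820 s, and t = π√(a_t³/μ).
So a_t = (μ t²/π²)^(1/3) = (3.986×10^5 × (26820)² / π²)^(1/3) = 30741 km.
Since a_t = (r₁ + r₂)/2, r₂ = 2a_t − r₁ = 2×30741 − 6660 = 54822 km.

r₂ = 54800 km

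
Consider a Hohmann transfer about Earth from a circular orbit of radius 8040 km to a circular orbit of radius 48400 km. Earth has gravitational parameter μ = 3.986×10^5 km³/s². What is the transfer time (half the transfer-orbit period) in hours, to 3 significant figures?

t = 6.55 hours

Semi-major axis of the transfer orbit: a_t = (8040 + 48400)/2 = 28220 km.
Transfer time t = π√(a_t³/μ) = π√((28220)³ / 3.986×10^5) = 23590 s.
Converting: 23590 s ÷ 3600 s/hour = 6.55 hours.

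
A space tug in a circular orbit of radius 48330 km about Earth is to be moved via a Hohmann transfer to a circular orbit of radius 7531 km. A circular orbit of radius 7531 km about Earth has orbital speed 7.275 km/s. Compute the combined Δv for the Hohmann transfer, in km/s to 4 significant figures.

From the circular-orbit relation v² = μ/r at r = 7531 km: μ = v²r = (7.275)² × 7531 = 3.98583×10^5 km³/s².
Semi-major axis of the transfer orbit: a_t = (48330 + 7531)/2 = 27930.5 km.
Circular speed at r₁: v₁ = √(μ/r₁) = √(3.98583×10^5/48330) = 2.8718 km/s.
On the transfer ellipse at r₁, v² = μ(2/r − 1/a) gives v_a = √[μ(2/r₁ − 1/a_t)] = 1.4912 km/s.
First burn Δv₁ = |v_a − v₁| = 1.3806 km/s.
At r₂, v₂ = √(μ/r₂) = 7.2750 km/s.
Transfer-orbit speed at r₂: v_p = √[μ(2/r₂ − 1/a_t)] = 9.5698 km/s.
Second burn Δv₂ = |v₂ − v_p| = 2.2948 km/s.
Δv = Δv₁ + Δv₂ = 1.3806 + 2.2948 = 3.675 km/s.

Δv = 3.675 km/s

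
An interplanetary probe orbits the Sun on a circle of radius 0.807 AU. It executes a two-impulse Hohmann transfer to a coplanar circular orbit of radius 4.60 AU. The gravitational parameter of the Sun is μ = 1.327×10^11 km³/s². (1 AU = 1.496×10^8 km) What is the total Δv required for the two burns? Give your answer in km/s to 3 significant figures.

In km: r₁ = 0.807 × 1.496×10^8 = 1.207272×10^8 km; r₂ = 4.60 × 1.496×10^8 = 6.8816×10^8 km.
Transfer-ellipse semi-major axis a_t = (r₁ + r₂)/2 = (1.207272×10^8 + 6.8816×10^8)/2 = 4.044436×10^8 km.
Circular speed at r₁: v₁ = √(μ/r₁) = √(1.327×10^11/1.207272×10^8) = 33.154 km/s.
On the transfer ellipse at r₁, vis-viva gives v_p = √[μ(2/r₁ − 1/a_t)] = 43.246 km/s.
First burn Δv₁ = |v_p − v₁| = 10.09 km/s.
At r₂, v₂ = √(μ/r₂) = 13.88643 km/s.
Transfer-orbit speed at r₂: v_a = √[μ(2/r₂ − 1/a_t)] = 7.586899 km/s.
Second burn Δv₂ = |v₂ − v_a| = 6.300 km/s.
Δv = Δv₁ + Δv₂ = 10.09 + 6.300 = 16.39 km/s.

Δv = 16.4 km/s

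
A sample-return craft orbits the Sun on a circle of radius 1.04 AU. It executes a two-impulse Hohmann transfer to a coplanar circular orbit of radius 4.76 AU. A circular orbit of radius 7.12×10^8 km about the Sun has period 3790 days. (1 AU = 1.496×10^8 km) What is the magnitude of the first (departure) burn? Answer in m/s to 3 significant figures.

From Kepler's third law T² = 4π²r³/μ at r = 7.12×10^8 km, T = 3790 days = 3790 × 86400 s = 3.27456×10^8 s: μ = 4π²r³/T² = 1.32890×10^11 km³/s².
In km: r₁ = 1.04 × 1.496×10^8 = 1.55584×10^8 km; r₂ = 4.76 × 1.496×10^8 = 7.12096×10^8 km.
Semi-major axis of the transfer orbit: a_t = (1.55584×10^8 + 7.12096×10^8)/2 = 4.3384×10^8 km.
Circular speed at r = 1.55584×10^8 km: v_c = √(μ/r) = 29.226 km/s.
Transfer-orbit speed at the same r (vis-viva, a = a_t): v_t = √[μ(2/r − 1/a_t)] = 37.443 km/s.
Δv₁ = |v_t − v_c| = |37.443 − 29.226| = 8.217 km/s.

Δv₁ = 8220 m/s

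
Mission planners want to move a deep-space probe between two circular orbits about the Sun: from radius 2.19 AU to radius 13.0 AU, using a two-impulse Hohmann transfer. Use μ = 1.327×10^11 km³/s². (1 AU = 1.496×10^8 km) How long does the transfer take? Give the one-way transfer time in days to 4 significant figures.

In km: r₁ = 2.19 × 1.496×10^8 = 3.27624×10^8 km; r₂ = 13.0 × 1.496×10^8 = 1.9448×10^9 km.
Semi-major axis of the transfer orbit: a_t = (3.27624×10^8 + 1.9448×10^9)/2 = 1.136212×10^9 km.
By Kepler's third law the transfer-orbit period is T = 2π√(a_t³/μ), so t = T/2 = 3.303×10^8 s.
Converting: 3.303×10^8 s ÷ 86400 s/day = 3823 days.

t = 3823 days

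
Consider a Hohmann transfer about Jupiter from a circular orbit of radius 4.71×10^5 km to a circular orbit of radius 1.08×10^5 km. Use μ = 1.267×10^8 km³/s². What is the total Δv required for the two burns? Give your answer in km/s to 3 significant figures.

Transfer-ellipse semi-major axis a_t = (r₁ + r₂)/2 = (4.710×10^5 + 1.080×10^5)/2 = 2.895×10^5 km.
Circular speed at r₁: v₁ = √(μ/r₁) = √(1.267×10^8/4.710×10^5) = 16.4013 km/s.
On the transfer ellipse at r₁, vis-viva gives v_a = √[μ(2/r₁ − 1/a_t)] = 10.0176 km/s.
First burn Δv₁ = |v_a − v₁| = 6.384 km/s.
At r₂, v₂ = √(μ/r₂) = 34.251 km/s.
Transfer-orbit speed at r₂: v_p = √[μ(2/r₂ − 1/a_t)] = 43.688 km/s.
Second burn Δv₂ = |v₂ − v_p| = 9.437 km/s.
Total Δv = Δv₁ + Δv₂ = 15.82 km/s.

Δv = 15.8 km/s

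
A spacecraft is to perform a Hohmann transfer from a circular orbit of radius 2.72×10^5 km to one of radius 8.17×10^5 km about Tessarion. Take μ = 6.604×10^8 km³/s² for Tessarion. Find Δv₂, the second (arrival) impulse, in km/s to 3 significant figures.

Δv₂ = 8.34 km/s

Semi-major axis of the transfer orbit: a_t = (2.720×10^5 + 8.170×10^5)/2 = 5.445×10^5 km.
On the circular orbit at r = 8.170×10^5 km, v_c = √(μ/r) = 28.431 km/s.
Transfer-orbit speed at the same r (vis-viva, a = a_t): v_t = √[μ(2/r − 1/a_t)] = 20.095 km/s.
Δv₂ = |v_t − v_c| = |20.095 − 28.431| = 8.336 km/s.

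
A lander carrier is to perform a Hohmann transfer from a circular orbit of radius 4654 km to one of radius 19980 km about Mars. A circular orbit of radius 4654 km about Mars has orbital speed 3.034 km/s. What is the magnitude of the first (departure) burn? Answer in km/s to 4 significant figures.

Δv₁ = 0.8302 km/s

From the circular-orbit relation v² = μ/r at r = 4654 km: μ = v²r = (3.034)² × 4654 = 42840.8 km³/s².
Transfer-ellipse semi-major axis a_t = (r₁ + r₂)/2 = (4654 + 19980)/2 = 12317 km.
On the circular orbit at r = 4654 km, v_c = √(μ/r) = 3.0340 km/s.
Transfer-orbit speed at the same r (vis-viva, a = a_t): v_t = √[μ(2/r − 1/a_t)] = 3.8642 km/s.
Δv₁ = |v_t − v_c| = |3.8642 − 3.0340| = 0.8302 km/s.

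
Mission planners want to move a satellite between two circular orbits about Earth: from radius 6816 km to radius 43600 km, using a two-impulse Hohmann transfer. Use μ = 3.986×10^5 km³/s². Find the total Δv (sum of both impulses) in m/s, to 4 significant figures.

Δv = 3861 m/s

Semi-major axis of the transfer orbit: a_t = (6816 + 43600)/2 = 25208 km.
At r₁ the circular-orbit speed is v₁ = √(μ/r₁) = 7.6472 km/s.
On the transfer ellipse at r₁, v² = μ(2/r − 1/a) gives v_p = √[μ(2/r₁ − 1/a_t)] = 10.057 km/s.
First burn Δv₁ = |v_p − v₁| = 2.410 km/s.
Circular speed at r₂: v₂ = √(μ/r₂) = 3.0236 km/s.
Transfer-orbit speed at r₂: v_a = √[μ(2/r₂ − 1/a_t)] = 1.5722 km/s.
Second burn Δv₂ = |v₂ − v_a| = 1.451 km/s.
Δv = Δv₁ + Δv₂ = 2.410 + 1.451 = 3.861 km/s.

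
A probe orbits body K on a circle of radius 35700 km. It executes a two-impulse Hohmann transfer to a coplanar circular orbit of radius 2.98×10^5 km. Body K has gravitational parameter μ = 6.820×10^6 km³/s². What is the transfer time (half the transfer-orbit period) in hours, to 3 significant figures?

t = 22.8 hours

The Hohmann ellipse has a_t = (r₁ + r₂)/2 = 1.6685×10^5 km.
Half the transfer-orbit period gives t = π√(a_t³/μ) = 81990 s.
Converting: 81990 s ÷ 3600 s/hour = 22.8 hours.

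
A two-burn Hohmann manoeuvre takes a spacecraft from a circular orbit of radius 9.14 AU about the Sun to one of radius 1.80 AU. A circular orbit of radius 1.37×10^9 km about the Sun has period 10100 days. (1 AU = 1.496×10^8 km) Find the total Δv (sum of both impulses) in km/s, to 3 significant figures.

From Kepler's third law T² = 4π²r³/μ at r = 1.37×10^9 km, T = 10100 days = 10100 × 86400 s = 8.7264×10^8 s: μ = 4π²r³/T² = 1.33306×10^11 km³/s².
In km: r₁ = 9.14 × 1.496×10^8 = 1.367344×10^9 km; r₂ = 1.80 × 1.496×10^8 = 2.6928×10^8 km.
Semi-major axis of the transfer orbit: a_t = (1.367344×10^9 + 2.6928×10^8)/2 = 8.18312×10^8 km.
At r₁ the circular-orbit speed is v₁ = √(μ/r₁) = 9.874 km/s.
On the transfer ellipse at r₁, vis-viva equation gives v_a = √[μ(2/r₁ − 1/a_t)] = 5.664 km/s.
First burn Δv₁ = |v_a − v₁| = 4.210 km/s.
Circular speed at r₂: v₂ = √(μ/r₂) = 22.250 km/s.
Transfer-orbit speed at r₂: v_p = √[μ(2/r₂ − 1/a_t)] = 28.761 km/s.
Second burn Δv₂ = |v₂ − v_p| = 6.511 km/s.
Total Δv = Δv₁ + Δv₂ = 10.72 km/s.

Δv = 10.7 km/s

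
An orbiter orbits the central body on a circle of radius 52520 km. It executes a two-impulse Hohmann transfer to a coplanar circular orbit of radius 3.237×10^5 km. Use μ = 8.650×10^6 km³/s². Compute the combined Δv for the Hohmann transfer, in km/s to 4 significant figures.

Δv = 6.439 km/s

The Hohmann ellipse has a_t = (r₁ + r₂)/2 = 1.8811×10^5 km.
Circular speed at r₁: v₁ = √(μ/r₁) = √(8.650×10^6/52520) = 12.834 km/s.
Transfer-orbit speed at r₁ (v² = μ(2/r − 1/a)): v_p = √[μ(2/r₁ − 1/a_t)] = 16.835 km/s.
First burn Δv₁ = |v_p − v₁| = 4.001 km/s.
Circular speed at r₂: v₂ = √(μ/r₂) = 5.169 km/s.
Transfer-orbit speed at r₂: v_a = √[μ(2/r₂ − 1/a_t)] = 2.731 km/s.
Second burn Δv₂ = |v₂ − v_a| = 2.438 km/s.
Total Δv = Δv₁ + Δv₂ = 6.439 km/s.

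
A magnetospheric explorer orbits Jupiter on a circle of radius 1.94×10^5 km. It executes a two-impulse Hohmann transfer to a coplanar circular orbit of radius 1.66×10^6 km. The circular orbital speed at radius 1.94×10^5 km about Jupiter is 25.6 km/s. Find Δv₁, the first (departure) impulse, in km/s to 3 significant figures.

From the circular-orbit relation v² = μ/r at r = 1.94×10^5 km: μ = v²r = (25.6)² × 1.94×10^5 = 1.27140×10^8 km³/s².
Transfer-ellipse semi-major axis a_t = (r₁ + r₂)/2 = (1.940×10^5 + 1.660×10^6)/2 = 9.270×10^5 km.
Circular speed at r = 1.940×10^5 km: v_c = √(μ/r) = 25.600 km/s.
Vis-viva on the transfer ellipse at r = 1.940×10^5 km gives v_t = √[μ(2/r − 1/a_t)] = 34.257 km/s.
Δv₁ = |v_t − v_c| = |34.257 − 25.600| = 8.657 km/s.

Δv₁ = 8.66 km/s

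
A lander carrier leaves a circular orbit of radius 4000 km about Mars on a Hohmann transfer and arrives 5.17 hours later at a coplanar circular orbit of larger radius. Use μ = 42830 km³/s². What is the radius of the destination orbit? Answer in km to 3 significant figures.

r₂ = 18900 km

Transfer time t = 5.17 hours = 18612 s, and t = π√(a_t³/μ).
So a_t = (μ t²/π²)^(1/3) = (42830 × (18612)² / π²)^(1/3) = 11455 km.
Since a_t = (r₁ + r₂)/2, r₂ = 2a_t − r₁ = 2×11455 − 4000 = 18910 km.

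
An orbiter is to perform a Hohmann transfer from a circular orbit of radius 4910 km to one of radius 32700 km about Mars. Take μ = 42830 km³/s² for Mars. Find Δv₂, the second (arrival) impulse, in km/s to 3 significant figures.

The Hohmann ellipse has a_t = (r₁ + r₂)/2 = 18805 km.
On the circular orbit at r = 32700 km, v_c = √(μ/r) = 1.1445 km/s.
Vis-viva on the transfer ellipse at r = 32700 km gives v_t = √[μ(2/r − 1/a_t)] = 0.58480 km/s.
Δv₂ = |v_t − v_c| = |0.58480 − 1.1445| = 0.5597 km/s.

Δv₂ = 0.560 km/s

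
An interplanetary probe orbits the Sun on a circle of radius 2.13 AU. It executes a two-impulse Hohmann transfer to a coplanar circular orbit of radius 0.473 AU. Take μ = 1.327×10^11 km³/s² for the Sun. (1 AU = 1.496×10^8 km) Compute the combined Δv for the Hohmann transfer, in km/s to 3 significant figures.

Δv = 20.2 km/s

In km: r₁ = 2.13 × 1.496×10^8 = 3.18648×10^8 km; r₂ = 0.473 × 1.496×10^8 = 7.07608×10^7 km.
The Hohmann ellipse has a_t = (r₁ + r₂)/2 = 1.947044×10^8 km.
Circular speed at r₁: v₁ = √(μ/r₁) = √(1.327×10^11/3.18648×10^8) = 20.40703 km/s.
Transfer-orbit speed at r₁ (vis-viva): v_a = √[μ(2/r₁ − 1/a_t)] = 12.30236 km/s.
First burn Δv₁ = |v_a − v₁| = 8.1047 km/s.
Circular speed at r₂: v₂ = √(μ/r₂) = 43.305 km/s.
Transfer-orbit speed at r₂: v_p = √[μ(2/r₂ − 1/a_t)] = 55.400 km/s.
Second burn Δv₂ = |v₂ − v_p| = 12.095 km/s.
Δv = Δv₁ + Δv₂ = 8.1047 + 12.095 = 20.20 km/s.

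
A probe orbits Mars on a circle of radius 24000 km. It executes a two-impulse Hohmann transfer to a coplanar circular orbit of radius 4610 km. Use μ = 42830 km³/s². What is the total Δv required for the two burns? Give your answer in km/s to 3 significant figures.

Δv = 1.48 km/s

Semi-major axis of the transfer orbit: a_t = (24000 + 4610)/2 = 14305 km.
Circular speed at r₁: v₁ = √(μ/r₁) = √(42830/24000) = 1.33588 km/s.
Transfer-orbit speed at r₁ (v² = μ(2/r − 1/a)): v_a = √[μ(2/r₁ − 1/a_t)] = 0.758359 km/s.
First burn Δv₁ = |v_a − v₁| = 0.57752 km/s.
At r₂, v₂ = √(μ/r₂) = 3.04806 km/s.
Transfer-orbit speed at r₂: v_p = √[μ(2/r₂ − 1/a_t)] = 3.94807 km/s.
Second burn Δv₂ = |v₂ − v_p| = 0.90001 km/s.
Δv = Δv₁ + Δv₂ = 0.57752 + 0.90001 = 1.478 km/s.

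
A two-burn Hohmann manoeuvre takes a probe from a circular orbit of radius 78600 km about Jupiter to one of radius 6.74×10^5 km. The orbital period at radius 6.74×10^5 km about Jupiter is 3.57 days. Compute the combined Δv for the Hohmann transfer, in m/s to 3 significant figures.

Δv = 21100 m/s

From Kepler's third law T² = 4π²r³/μ at r = 6.74×10^5 km, T = 3.57 days = 3.57 × 86400 s = 3.08448×10^5 s: μ = 4π²r³/T² = 1.27050×10^8 km³/s².
Transfer-ellipse semi-major axis a_t = (r₁ + r₂)/2 = (78600 + 6.740×10^5)/2 = 3.763×10^5 km.
At r₁ the circular-orbit speed is v₁ = √(μ/r₁) = 40.205 km/s.
On the transfer ellipse at r₁, v² = μ(2/r − 1/a) gives v_p = √[μ(2/r₁ − 1/a_t)] = 53.807 km/s.
First burn Δv₁ = |v_p − v₁| = 13.602 km/s.
At r₂, v₂ = √(μ/r₂) = 13.7296 km/s.
Transfer-orbit speed at r₂: v_a = √[μ(2/r₂ − 1/a_t)] = 6.27483 km/s.
Second burn Δv₂ = |v₂ − v_a| = 7.4548 km/s.
Total Δv = Δv₁ + Δv₂ = 21.06 km/s.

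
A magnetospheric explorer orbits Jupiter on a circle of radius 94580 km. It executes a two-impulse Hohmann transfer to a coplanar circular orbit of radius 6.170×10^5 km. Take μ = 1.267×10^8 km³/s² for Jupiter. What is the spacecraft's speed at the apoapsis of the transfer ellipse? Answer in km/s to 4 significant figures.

v = 7.388 km/s

The Hohmann ellipse has a_t = (r₁ + r₂)/2 = 3.5579×10^5 km.
The apoapsis of the transfer ellipse is at r = 6.170×10^5 km.
Applying v² = μ(2/r − 1/a_t): v = 7.388 km/s.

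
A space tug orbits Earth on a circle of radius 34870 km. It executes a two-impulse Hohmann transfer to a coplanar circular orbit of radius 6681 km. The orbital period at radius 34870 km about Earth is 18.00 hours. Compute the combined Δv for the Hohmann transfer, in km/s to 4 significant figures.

From Kepler's third law T² = 4π²r³/μ at r = 34870 km, T = 18.00 hours = 18.00 × 3600 s = 64800 s: μ = 4π²r³/T² = 3.98626×10^5 km³/s².
Semi-major axis of the transfer orbit: a_t = (34870 + 6681)/2 = 20775.5 km.
At r₁ the circular-orbit speed is v₁ = √(μ/r₁) = 3.381 km/s.
Transfer-orbit speed at r₁ (vis-viva): v_a = √[μ(2/r₁ − 1/a_t)] = 1.917 km/s.
First burn Δv₁ = |v_a − v₁| = 1.464 km/s.
At r₂, v₂ = √(μ/r₂) = 7.7244 km/s.
Transfer-orbit speed at r₂: v_p = √[μ(2/r₂ − 1/a_t)] = 10.007 km/s.
Second burn Δv₂ = |v₂ − v_p| = 2.283 km/s.
Total Δv = Δv₁ + Δv₂ = 3.747 km/s.

Δv = 3.747 km/s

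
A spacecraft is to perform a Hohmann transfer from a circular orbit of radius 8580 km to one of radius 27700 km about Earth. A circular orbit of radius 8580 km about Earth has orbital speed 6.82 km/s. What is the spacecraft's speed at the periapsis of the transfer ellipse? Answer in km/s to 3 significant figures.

From the circular-orbit relation v² = μ/r at r = 8580 km: μ = v²r = (6.82)² × 8580 = 3.99076×10^5 km³/s².
The Hohmann ellipse has a_t = (r₁ + r₂)/2 = 18140 km.
The periapsis of the transfer ellipse is at r = 8580 km.
From the vis-viva equation, v = √[μ(2/r − 1/a_t)] = 8.428 km/s.

v = 8.43 km/s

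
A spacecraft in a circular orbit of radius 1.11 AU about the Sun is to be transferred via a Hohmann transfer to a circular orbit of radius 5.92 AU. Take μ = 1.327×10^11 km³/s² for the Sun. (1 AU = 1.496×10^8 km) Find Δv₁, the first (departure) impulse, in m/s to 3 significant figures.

Δv₁ = 8420 m/s

In km: r₁ = 1.11 × 1.496×10^8 = 1.66056×10^8 km; r₂ = 5.92 × 1.496×10^8 = 8.85632×10^8 km.
The Hohmann ellipse has a_t = (r₁ + r₂)/2 = 5.25844×10^8 km.
Circular speed at r = 1.66056×10^8 km: v_c = √(μ/r) = 28.269 km/s.
Transfer-orbit speed at the same r (vis-viva, a = a_t): v_t = √[μ(2/r − 1/a_t)] = 36.687 km/s.
Δv₁ = |v_t − v_c| = |36.687 − 28.269| = 8.418 km/s.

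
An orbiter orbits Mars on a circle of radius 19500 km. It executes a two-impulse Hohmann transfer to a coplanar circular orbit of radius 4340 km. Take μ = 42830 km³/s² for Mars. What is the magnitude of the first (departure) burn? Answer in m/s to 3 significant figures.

Transfer-ellipse semi-major axis a_t = (r₁ + r₂)/2 = (19500 + 4340)/2 = 11920 km.
Circular speed at r = 19500 km: v_c = √(μ/r) = 1.48203 km/s.
Vis-viva on the transfer ellipse at r = 19500 km gives v_t = √[μ(2/r − 1/a_t)] = 0.894259 km/s.
Δv₁ = |v_t − v_c| = |0.894259 − 1.48203| = 0.5878 km/s.

Δv₁ = 588 m/s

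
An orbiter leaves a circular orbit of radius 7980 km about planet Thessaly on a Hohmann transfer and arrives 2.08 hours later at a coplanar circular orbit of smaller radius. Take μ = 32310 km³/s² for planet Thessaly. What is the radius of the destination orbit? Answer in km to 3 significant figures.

Transfer time t = 2.08 hours = 7488 s, and t = π√(a_t³/μ).
So a_t = (μ t²/π²)^(1/3) = (32310 × (7488)² / π²)^(1/3) = 5683.2 km.
Since a_t = (r₁ + r₂)/2, r₂ = 2a_t − r₁ = 2×5683.2 − 7980 = 3386.4 km.

r₂ = 3390 km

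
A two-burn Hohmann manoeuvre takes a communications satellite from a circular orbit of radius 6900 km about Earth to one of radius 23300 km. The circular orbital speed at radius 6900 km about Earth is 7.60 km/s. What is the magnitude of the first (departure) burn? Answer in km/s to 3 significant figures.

Δv₁ = 1.84 km/s

From the circular-orbit relation v² = μ/r at r = 6900 km: μ = v²r = (7.60)² × 6900 = 3.98544×10^5 km³/s².
The Hohmann ellipse has a_t = (r₁ + r₂)/2 = 15100 km.
Circular speed at r = 6900 km: v_c = √(μ/r) = 7.600 km/s.
Vis-viva on the transfer ellipse at r = 6900 km gives v_t = √[μ(2/r − 1/a_t)] = 9.441 km/s.
Δv₁ = |v_t − v_c| = |9.441 − 7.600| = 1.841 km/s.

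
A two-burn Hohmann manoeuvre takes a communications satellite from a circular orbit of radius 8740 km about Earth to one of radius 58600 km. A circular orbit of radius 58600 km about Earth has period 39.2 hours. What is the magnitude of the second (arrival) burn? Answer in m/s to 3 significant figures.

Δv₂ = 1280 m/s

From Kepler's third law T² = 4π²r³/μ at r = 58600 km, T = 39.2 hours = 39.2 × 3600 s = 1.4112×10^5 s: μ = 4π²r³/T² = 3.98910×10^5 km³/s².
Semi-major axis of the transfer orbit: a_t = (8740 + 58600)/2 = 33670 km.
On the circular orbit at r = 58600 km, v_c = √(μ/r) = 2.609 km/s.
Vis-viva on the transfer ellipse at r = 58600 km gives v_t = √[μ(2/r − 1/a_t)] = 1.329 km/s.
Δv₂ = |v_t − v_c| = |1.329 − 2.609| = 1.280 km/s.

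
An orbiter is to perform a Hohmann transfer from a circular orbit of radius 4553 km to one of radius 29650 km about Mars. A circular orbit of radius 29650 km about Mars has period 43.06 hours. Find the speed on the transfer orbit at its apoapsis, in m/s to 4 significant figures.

From Kepler's third law T² = 4π²r³/μ at r = 29650 km, T = 43.06 hours = 43.06 × 3600 s = 1.55016×10^5 s: μ = 4π²r³/T² = 42823.4 km³/s².
Transfer-ellipse semi-major axis a_t = (r₁ + r₂)/2 = (4553 + 29650)/2 = 17101.5 km.
At apoapsis, r = 29650 km.
Vis-viva: v = √[μ(2/r − 1/a_t)] = √[42823.4 × (2/29650 − 1/17101.5)] = 0.6201 km/s.

v = 620.1 m/s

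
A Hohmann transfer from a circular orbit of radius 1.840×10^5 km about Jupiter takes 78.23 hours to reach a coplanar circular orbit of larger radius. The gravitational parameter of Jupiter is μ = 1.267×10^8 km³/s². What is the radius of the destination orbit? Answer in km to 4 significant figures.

r₂ = 1.828×10^6 km

Transfer time t = 78.23 hours = 2.81628×10^5 s, and t = π√(a_t³/μ).
So a_t = (μ t²/π²)^(1/3) = (1.267×10^8 × (2.81628×10^5)² / π²)^(1/3) = 1.0060×10^6 km.
Since a_t = (r₁ + r₂)/2, r₂ = 2a_t − r₁ = 2×1.0060×10^6 − 1.840×10^5 = 1.828×10^6 km.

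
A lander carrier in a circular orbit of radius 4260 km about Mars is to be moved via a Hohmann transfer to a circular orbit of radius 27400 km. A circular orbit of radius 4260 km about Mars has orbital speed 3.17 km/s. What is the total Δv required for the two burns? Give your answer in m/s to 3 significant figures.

From the circular-orbit relation v² = μ/r at r = 4260 km: μ = v²r = (3.17)² × 4260 = 42808.3 km³/s².
Semi-major axis of the transfer orbit: a_t = (4260 + 27400)/2 = 15830 km.
Circular speed at r₁: v₁ = √(μ/r₁) = √(42808.3/4260) = 3.1700 km/s.
On the transfer ellipse at r₁, vis-viva equation gives v_p = √[μ(2/r₁ − 1/a_t)] = 4.1706 km/s.
First burn Δv₁ = |v_p − v₁| = 1.0006 km/s.
Circular speed at r₂: v₂ = √(μ/r₂) = 1.249939 km/s.
Transfer-orbit speed at r₂: v_a = √[μ(2/r₂ − 1/a_t)] = 0.6484151 km/s.
Second burn Δv₂ = |v₂ − v_a| = 0.60152 km/s.
Total Δv = Δv₁ + Δv₂ = 1.602 km/s.

Δv = 1600 m/s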